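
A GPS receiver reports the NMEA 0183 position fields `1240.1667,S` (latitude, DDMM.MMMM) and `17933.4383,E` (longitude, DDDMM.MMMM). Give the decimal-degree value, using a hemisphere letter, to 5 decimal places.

12.66945° S, 179.55731° E

φ: degrees = first 2 digits = 12, minutes = 40.1667; 12 + 40.1667/60 = 12.669445
λ: split at 3 digits → 179° and 33.4383′; 179 + 33.4383/60 = 179.557305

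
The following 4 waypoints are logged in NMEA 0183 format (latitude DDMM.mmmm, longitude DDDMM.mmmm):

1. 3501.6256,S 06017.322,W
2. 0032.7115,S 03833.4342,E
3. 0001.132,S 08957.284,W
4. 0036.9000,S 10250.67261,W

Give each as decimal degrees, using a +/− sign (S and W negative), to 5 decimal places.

1. -35.02709, -60.28870
2. -0.54519, 38.55724
3. -0.01887, -89.95473
4. -0.61500, -102.84454

Point 1:
  Latitude: degrees = first 2 digits = 35, minutes = 1.6256; 35 + 1.6256/60 = 35.027093
  hemisphere S, so the sign is −
  Longitude: degrees = first 3 digits = 60, minutes = 17.322; 60 + 17.322/60 = 60.288700
  W → negative
Point 2:
  Latitude: split at 2 digits → 00° and 32.7115′; 0 + 32.7115/60 = 0.545192
  S ⇒ negate
  λ: degrees = first 3 digits = 38, minutes = 33.4342; 38 + 33.4342/60 = 38.557237
  E ⇒ keep positive
Point 3:
  Lat: split at 2 digits → 00° and 1.132′; 0 + 1.132/60 = 0.018867
  hemisphere S, so the sign is −
  λ: split at 3 digits → 089° and 57.284′; 89 + 57.284/60 = 89.954733
  hemisphere W, so the sign is −
Point 4:
  Lat: degrees = first 2 digits = 0, minutes = 36.9; 0 + 36.9/60 = 0.615000
  S → negative
  Lon: split at 3 digits → 102° and 50.67261′; 102 + 50.67261/60 = 102.844544
  W ⇒ negate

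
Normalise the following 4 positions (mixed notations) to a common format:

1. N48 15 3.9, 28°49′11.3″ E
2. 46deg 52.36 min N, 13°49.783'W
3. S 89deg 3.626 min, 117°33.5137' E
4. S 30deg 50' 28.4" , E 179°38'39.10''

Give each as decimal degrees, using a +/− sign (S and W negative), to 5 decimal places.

1. 48.25108, 28.81981
2. 46.87267, -13.82972
3. -89.06043, 117.55856
4. -30.84122, 179.64419

Point 1:
  φ: 48° + 15/60 + 3.9/3600 = 48 + 0.250000 + 0.001083 = 48.251083
  N ⇒ keep positive
  λ: 28 + 49/60 + 11.3/3600 = 28.819806
  E → positive
Point 2:
  Latitude: 46 + 52.36/60 = 46.872667
  N → positive
  Lon: 49.783′ = 0.829717°; total 13.829717
  W → negative
Point 3:
  Latitude: 3.626′ = 0.060433°; total 89.060433
  S → negative
  Lon: 33.5137′ = 0.558562°; total 117.558562
  E → positive
Point 4:
  φ: 50′ + 28.4″ = 50.47333′; 30 + 50.47333/60 = 30.841222
  S ⇒ negate
  Lon: 38′ + 39.1″ = 38.65167′; 179 + 38.65167/60 = 179.644194
  E ⇒ keep positive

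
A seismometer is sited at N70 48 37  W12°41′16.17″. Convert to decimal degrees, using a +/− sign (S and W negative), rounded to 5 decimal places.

Lat: 48′ + 37″ = 48.61667′; 70 + 48.61667/60 = 70.810278
N ⇒ keep positive
Lon: 12 + 41/60 + 16.17/3600 = 12.687825
W ⇒ negate

70.81028, -12.68783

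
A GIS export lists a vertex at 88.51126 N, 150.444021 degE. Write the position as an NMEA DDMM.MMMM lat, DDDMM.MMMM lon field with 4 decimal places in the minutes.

8830.6756,N / 15026.6413,E

Latitude: 88° + 0.511260 × 60 = 88° 30.675600′
λ: minutes = (150.444021 − 150) × 60 = 26.641260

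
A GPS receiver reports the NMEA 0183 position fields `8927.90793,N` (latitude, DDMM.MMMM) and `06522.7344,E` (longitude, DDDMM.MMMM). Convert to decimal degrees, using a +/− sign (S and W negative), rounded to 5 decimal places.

Latitude: split at 2 digits → 89° and 27.90793′; 89 + 27.90793/60 = 89.465132
N ⇒ keep positive
λ: split at 3 digits → 065° and 22.7344′; 65 + 22.7344/60 = 65.378907
E ⇒ keep positive

89.46513, 65.37891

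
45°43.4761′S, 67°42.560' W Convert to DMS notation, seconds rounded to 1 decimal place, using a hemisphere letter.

45°43′28.6″ S, 67°42′33.6″ W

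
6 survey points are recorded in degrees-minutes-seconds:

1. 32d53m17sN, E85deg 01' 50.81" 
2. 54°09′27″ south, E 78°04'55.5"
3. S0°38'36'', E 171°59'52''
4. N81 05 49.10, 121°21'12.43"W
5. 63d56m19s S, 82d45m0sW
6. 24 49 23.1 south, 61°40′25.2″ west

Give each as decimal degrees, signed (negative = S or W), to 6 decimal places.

1. 32.888056, 85.030781
2. -54.157500, 78.082083
3. -0.643333, 171.997778
4. 81.096972, -121.353453
5. -63.938611, -82.750000
6. -24.823083, -61.673667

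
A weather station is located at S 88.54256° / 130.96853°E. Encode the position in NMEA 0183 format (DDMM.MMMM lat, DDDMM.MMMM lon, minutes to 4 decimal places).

Latitude: fractional part 0.542560 → 32.553600 minutes
Longitude: fractional part 0.968530 → 58.111800 minutes

8832.5536,S / 13058.1118,E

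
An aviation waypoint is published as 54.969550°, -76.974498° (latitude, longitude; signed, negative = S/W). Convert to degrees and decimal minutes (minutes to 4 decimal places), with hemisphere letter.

Lat: fractional part 0.969550 → 58.173000 minutes
Longitude is negative → W; |value| = 76.974498
Lon: minutes = (76.974498 − 76) × 60 = 58.469880

54° 58.1730′ N, 76° 58.4699′ W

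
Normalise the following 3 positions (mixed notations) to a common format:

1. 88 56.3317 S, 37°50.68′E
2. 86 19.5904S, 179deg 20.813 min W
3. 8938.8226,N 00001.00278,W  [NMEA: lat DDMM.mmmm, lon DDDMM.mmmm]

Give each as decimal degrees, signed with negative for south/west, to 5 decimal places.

1. -88.93886, 37.84467
2. -86.32651, -179.34688
3. 89.64704, -0.01671

Point 1:
  Lat: 56.3317′ = 0.938862°; total 88.938862
  S → negative
  Longitude: 50.68′ = 0.844667°; total 37.844667
  E ⇒ keep positive
Point 2:
  φ: 86 + 19.5904/60 = 86.326507
  S → negative
  λ: 20.813′ = 0.346883°; total 179.346883
  W ⇒ negate
Point 3:
  φ: degrees = first 2 digits = 89, minutes = 38.8226; 89 + 38.8226/60 = 89.647043
  N ⇒ keep positive
  Longitude: degrees = first 3 digits = 0, minutes = 1.00278; 0 + 1.00278/60 = 0.016713
  W → negative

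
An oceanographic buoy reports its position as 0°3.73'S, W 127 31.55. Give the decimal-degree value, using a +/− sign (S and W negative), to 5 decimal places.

φ: 0 + 3.73/60 = 0.062167
hemisphere S, so the sign is −
Lon: 31.55′ = 0.525833°; total 127.525833
W ⇒ negate

-0.06217, -127.52583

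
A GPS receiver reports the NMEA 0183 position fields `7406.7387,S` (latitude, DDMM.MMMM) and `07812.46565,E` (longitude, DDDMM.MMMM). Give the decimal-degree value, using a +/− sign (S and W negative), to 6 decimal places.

-74.112312, 78.207761

Lat: split at 2 digits → 74° and 6.7387′; 74 + 6.7387/60 = 74.1123117
S → negative
Lon: split at 3 digits → 078° and 12.46565′; 78 + 12.46565/60 = 78.2077608
E → positive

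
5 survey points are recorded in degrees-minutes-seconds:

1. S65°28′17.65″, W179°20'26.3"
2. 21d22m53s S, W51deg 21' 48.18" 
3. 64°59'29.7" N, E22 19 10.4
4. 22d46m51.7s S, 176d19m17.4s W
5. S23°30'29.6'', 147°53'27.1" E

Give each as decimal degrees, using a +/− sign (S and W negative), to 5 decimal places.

1. -65.47157, -179.34064
2. -21.38139, -51.36338
3. 64.99158, 22.31956
4. -22.78103, -176.32150
5. -23.50822, 147.89086

Point 1:
  Latitude: 65 + 28/60 + 17.65/3600 = 65.471569
  S ⇒ negate
  Lon: 20′ + 26.3″ = 20.43833′; 179 + 20.43833/60 = 179.340639
  W ⇒ negate
Point 2:
  Lat: 21 + 22/60 + 53/3600 = 21.381389
  hemisphere S, so the sign is −
  λ: 51 + 21/60 + 48.18/3600 = 51.363383
  hemisphere W, so the sign is −
Point 3:
  Latitude: 64° + 59/60 + 29.7/3600 = 64 + 0.983333 + 0.008250 = 64.991583
  N → positive
  Lon: 19′ + 10.4″ = 19.17333′; 22 + 19.17333/60 = 22.319556
  E → positive
Point 4:
  φ: 22° + 46/60 + 51.7/3600 = 22 + 0.766667 + 0.014361 = 22.781028
  S → negative
  Longitude: 19′ + 17.4″ = 19.29000′; 176 + 19.29000/60 = 176.321500
  W ⇒ negate
Point 5:
  φ: 30′ + 29.6″ = 30.49333′; 23 + 30.49333/60 = 23.508222
  hemisphere S, so the sign is −
  Lon: 147 + 53/60 + 27.1/3600 = 147.890861
  E → positive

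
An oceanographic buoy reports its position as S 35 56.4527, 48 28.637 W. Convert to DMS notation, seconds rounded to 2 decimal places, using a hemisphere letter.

35°56′27.16″ S, 48°28′38.22″ W

Latitude: 56.45270′ → 56′ and 0.45270 × 60 = 27.1620″
λ: fractional minutes 0.63700 × 60 = 38.2200″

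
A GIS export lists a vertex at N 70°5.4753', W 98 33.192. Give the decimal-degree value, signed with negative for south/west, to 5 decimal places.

70.09126, -98.55320

φ: 5.4753′ = 0.091255°; total 70.091255
N ⇒ keep positive
Lon: 98 + 33.192/60 = 98.553200
hemisphere W, so the sign is −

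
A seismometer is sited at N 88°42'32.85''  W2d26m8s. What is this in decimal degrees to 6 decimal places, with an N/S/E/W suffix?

88.709125° N, 2.435556° W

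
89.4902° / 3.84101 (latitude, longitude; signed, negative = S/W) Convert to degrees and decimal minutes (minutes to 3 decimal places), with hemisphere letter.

89° 29.412′ N, 3° 50.461′ E

φ: fractional part 0.490200 → 29.41200 minutes
Longitude: fractional part 0.841010 → 50.46060 minutes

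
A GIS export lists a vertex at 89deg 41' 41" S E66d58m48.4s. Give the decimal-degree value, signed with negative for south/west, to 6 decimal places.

φ: 41′ + 41″ = 41.68333′; 89 + 41.68333/60 = 89.6947222
S ⇒ negate
Longitude: 66 + 58/60 + 48.4/3600 = 66.9801111
E → positive

-89.694722, 66.980111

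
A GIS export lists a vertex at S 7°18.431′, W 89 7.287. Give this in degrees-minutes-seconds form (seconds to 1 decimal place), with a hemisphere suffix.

7°18′25.9″ S, 89°07′17.2″ W

Lat: 18.43100′ → 18′ and 0.43100 × 60 = 25.860″
Longitude: fractional minutes 0.28700 × 60 = 17.220″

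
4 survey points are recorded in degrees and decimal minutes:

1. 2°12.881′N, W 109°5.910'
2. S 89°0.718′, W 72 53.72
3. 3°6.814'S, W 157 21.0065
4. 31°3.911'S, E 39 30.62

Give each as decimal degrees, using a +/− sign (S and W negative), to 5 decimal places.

Point 1:
  Latitude: 2 + 12.881/60 = 2.214683
  N ⇒ keep positive
  Longitude: 109 + 5.91/60 = 109.098500
  W ⇒ negate
Point 2:
  Lat: 89 + 0.718/60 = 89.011967
  S ⇒ negate
  Lon: 72 + 53.72/60 = 72.895333
  hemisphere W, so the sign is −
Point 3:
  Latitude: 6.814′ = 0.113567°; total 3.113567
  S → negative
  Lon: 157 + 21.0065/60 = 157.350108
  W → negative
Point 4:
  Latitude: 3.911′ = 0.065183°; total 31.065183
  hemisphere S, so the sign is −
  λ: 30.62′ = 0.510333°; total 39.510333
  E → positive

1. 2.21468, -109.09850
2. -89.01197, -72.89533
3. -3.11357, -157.35011
4. -31.06518, 39.51033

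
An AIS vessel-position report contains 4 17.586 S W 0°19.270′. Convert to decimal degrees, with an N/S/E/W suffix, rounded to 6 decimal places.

Latitude: 4 + 17.586/60 = 4.2931000
λ: 19.27′ = 0.321167°; total 0.3211667

4.293100° S, 0.321167° W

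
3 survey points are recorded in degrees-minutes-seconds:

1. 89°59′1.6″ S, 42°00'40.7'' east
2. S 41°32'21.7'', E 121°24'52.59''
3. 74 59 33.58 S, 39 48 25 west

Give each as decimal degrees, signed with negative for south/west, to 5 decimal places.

1. -89.98378, 42.01131
2. -41.53936, 121.41461
3. -74.99266, -39.80694

Point 1:
  φ: 89 + 59/60 + 1.6/3600 = 89.983778
  S → negative
  λ: 0′ + 40.7″ = 0.67833′; 42 + 0.67833/60 = 42.011306
  E ⇒ keep positive
Point 2:
  φ: 32′ + 21.7″ = 32.36167′; 41 + 32.36167/60 = 41.539361
  S → negative
  λ: 24′ + 52.59″ = 24.87650′; 121 + 24.87650/60 = 121.414608
  E → positive
Point 3:
  Lat: 59′ + 33.58″ = 59.55967′; 74 + 59.55967/60 = 74.992661
  S ⇒ negate
  Longitude: 39 + 48/60 + 25/3600 = 39.806944
  W ⇒ negate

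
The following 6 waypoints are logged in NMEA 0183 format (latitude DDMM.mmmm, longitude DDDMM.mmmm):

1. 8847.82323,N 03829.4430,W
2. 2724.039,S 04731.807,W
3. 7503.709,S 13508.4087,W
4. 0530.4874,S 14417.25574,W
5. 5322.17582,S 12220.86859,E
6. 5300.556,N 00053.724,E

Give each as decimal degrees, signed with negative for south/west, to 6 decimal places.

Point 1:
  φ: degrees = first 2 digits = 88, minutes = 47.82323; 88 + 47.82323/60 = 88.7970538
  N ⇒ keep positive
  Lon: split at 3 digits → 038° and 29.443′; 38 + 29.443/60 = 38.4907167
  W ⇒ negate
Point 2:
  Lat: degrees = first 2 digits = 27, minutes = 24.039; 27 + 24.039/60 = 27.4006500
  S ⇒ negate
  Longitude: degrees = first 3 digits = 47, minutes = 31.807; 47 + 31.807/60 = 47.5301167
  W ⇒ negate
Point 3:
  Latitude: split at 2 digits → 75° and 3.709′; 75 + 3.709/60 = 75.0618167
  S → negative
  λ: degrees = first 3 digits = 135, minutes = 8.4087; 135 + 8.4087/60 = 135.1401450
  W ⇒ negate
Point 4:
  Latitude: degrees = first 2 digits = 5, minutes = 30.4874; 5 + 30.4874/60 = 5.5081233
  hemisphere S, so the sign is −
  Longitude: degrees = first 3 digits = 144, minutes = 17.25574; 144 + 17.25574/60 = 144.2875957
  W → negative
Point 5:
  Latitude: split at 2 digits → 53° and 22.17582′; 53 + 22.17582/60 = 53.3695970
  S → negative
  Lon: split at 3 digits → 122° and 20.86859′; 122 + 20.86859/60 = 122.3478098
  E → positive
Point 6:
  Lat: degrees = first 2 digits = 53, minutes = 0.556; 53 + 0.556/60 = 53.0092667
  N ⇒ keep positive
  λ: degrees = first 3 digits = 0, minutes = 53.724; 0 + 53.724/60 = 0.8954000
  E ⇒ keep positive

1. 88.797054, -38.490717
2. -27.400650, -47.530117
3. -75.061817, -135.140145
4. -5.508123, -144.287596
5. -53.369597, 122.347810
6. 53.009267, 0.895400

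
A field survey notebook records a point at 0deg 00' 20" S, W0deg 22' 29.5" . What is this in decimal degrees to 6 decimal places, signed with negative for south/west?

Lat: 0° + 0/60 + 20/3600 = 0 + 0.000000 + 0.005556 = 0.0055556
S ⇒ negate
Lon: 0° + 22/60 + 29.5/3600 = 0 + 0.366667 + 0.008194 = 0.3748611
W → negative

-0.005556, -0.374861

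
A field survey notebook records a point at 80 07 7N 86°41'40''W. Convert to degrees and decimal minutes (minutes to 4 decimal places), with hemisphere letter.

Latitude: 7 + 7/60 = 7.116667′
λ: seconds/60 = 0.66667; minutes = 41 + 0.66667 = 41.666667

80° 7.1167′ N, 86° 41.6667′ W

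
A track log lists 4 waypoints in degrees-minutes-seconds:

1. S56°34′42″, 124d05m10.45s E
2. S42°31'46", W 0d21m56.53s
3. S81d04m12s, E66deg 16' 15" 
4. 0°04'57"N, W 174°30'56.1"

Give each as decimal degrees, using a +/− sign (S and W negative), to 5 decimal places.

1. -56.57833, 124.08624
2. -42.52944, -0.36570
3. -81.07000, 66.27083
4. 0.08250, -174.51558

Point 1:
  Latitude: 34′ + 42″ = 34.70000′; 56 + 34.70000/60 = 56.578333
  S ⇒ negate
  Longitude: 5′ + 10.45″ = 5.17417′; 124 + 5.17417/60 = 124.086236
  E ⇒ keep positive
Point 2:
  Lat: 42 + 31/60 + 46/3600 = 42.529444
  S → negative
  Lon: 0° + 21/60 + 56.53/3600 = 0 + 0.350000 + 0.015703 = 0.365703
  hemisphere W, so the sign is −
Point 3:
  φ: 81 + 4/60 + 12/3600 = 81.070000
  S ⇒ negate
  Lon: 66° + 16/60 + 15/3600 = 66 + 0.266667 + 0.004167 = 66.270833
  E → positive
Point 4:
  φ: 0° + 4/60 + 57/3600 = 0 + 0.066667 + 0.015833 = 0.082500
  N ⇒ keep positive
  Longitude: 174 + 30/60 + 56.1/3600 = 174.515583
  W → negative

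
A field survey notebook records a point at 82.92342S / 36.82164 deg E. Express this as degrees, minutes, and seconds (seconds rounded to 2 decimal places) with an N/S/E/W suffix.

82°55′24.31″ S, 36°49′17.90″ E

Lat: 0.923420 × 60 = 55.40520′ → 55′, remainder × 60 = 24.3120″
λ: 0.821640 × 60 = 49.29840′ → 49′, remainder × 60 = 17.9040″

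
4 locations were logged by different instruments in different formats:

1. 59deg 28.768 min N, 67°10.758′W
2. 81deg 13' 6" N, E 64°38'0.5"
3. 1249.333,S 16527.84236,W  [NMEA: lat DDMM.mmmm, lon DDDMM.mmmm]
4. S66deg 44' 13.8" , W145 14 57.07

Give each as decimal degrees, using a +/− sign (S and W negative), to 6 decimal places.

Point 1:
  Lat: 59 + 28.768/60 = 59.4794667
  N ⇒ keep positive
  Lon: 10.758′ = 0.179300°; total 67.1793000
  W → negative
Point 2:
  Lat: 13′ + 6″ = 13.10000′; 81 + 13.10000/60 = 81.2183333
  N → positive
  Longitude: 64° + 38/60 + 0.5/3600 = 64 + 0.633333 + 0.000139 = 64.6334722
  E ⇒ keep positive
Point 3:
  φ: split at 2 digits → 12° and 49.333′; 12 + 49.333/60 = 12.8222167
  hemisphere S, so the sign is −
  Longitude: degrees = first 3 digits = 165, minutes = 27.84236; 165 + 27.84236/60 = 165.4640393
  hemisphere W, so the sign is −
Point 4:
  φ: 66 + 44/60 + 13.8/3600 = 66.7371667
  S → negative
  λ: 145 + 14/60 + 57.07/3600 = 145.2491861
  hemisphere W, so the sign is −

1. 59.479467, -67.179300
2. 81.218333, 64.633472
3. -12.822217, -165.464039
4. -66.737167, -145.249186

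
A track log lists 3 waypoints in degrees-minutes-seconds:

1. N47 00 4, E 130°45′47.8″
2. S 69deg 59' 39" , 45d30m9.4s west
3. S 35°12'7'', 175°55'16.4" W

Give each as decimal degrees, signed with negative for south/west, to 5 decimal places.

1. 47.00111, 130.76328
2. -69.99417, -45.50261
3. -35.20194, -175.92122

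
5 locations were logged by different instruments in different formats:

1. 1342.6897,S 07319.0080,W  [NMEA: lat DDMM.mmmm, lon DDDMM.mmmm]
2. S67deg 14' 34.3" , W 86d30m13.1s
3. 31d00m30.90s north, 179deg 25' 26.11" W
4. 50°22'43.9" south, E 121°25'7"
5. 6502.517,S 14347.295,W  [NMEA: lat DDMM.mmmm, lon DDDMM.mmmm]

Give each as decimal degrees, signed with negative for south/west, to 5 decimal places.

1. -13.71150, -73.31680
2. -67.24286, -86.50364
3. 31.00858, -179.42392
4. -50.37886, 121.41861
5. -65.04195, -143.78825

Point 1:
  φ: degrees = first 2 digits = 13, minutes = 42.6897; 13 + 42.6897/60 = 13.711495
  S ⇒ negate
  λ: degrees = first 3 digits = 73, minutes = 19.008; 73 + 19.008/60 = 73.316800
  W → negative
Point 2:
  Latitude: 67° + 14/60 + 34.3/3600 = 67 + 0.233333 + 0.009528 = 67.242861
  S → negative
  Longitude: 86° + 30/60 + 13.1/3600 = 86 + 0.500000 + 0.003639 = 86.503639
  hemisphere W, so the sign is −
Point 3:
  Lat: 31° + 0/60 + 30.9/3600 = 31 + 0.000000 + 0.008583 = 31.008583
  N ⇒ keep positive
  Lon: 179° + 25/60 + 26.11/3600 = 179 + 0.416667 + 0.007253 = 179.423919
  hemisphere W, so the sign is −
Point 4:
  Lat: 22′ + 43.9″ = 22.73167′; 50 + 22.73167/60 = 50.378861
  S ⇒ negate
  Lon: 121 + 25/60 + 7/3600 = 121.418611
  E → positive
Point 5:
  φ: degrees = first 2 digits = 65, minutes = 2.517; 65 + 2.517/60 = 65.041950
  S ⇒ negate
  Longitude: split at 3 digits → 143° and 47.295′; 143 + 47.295/60 = 143.788250
  W → negative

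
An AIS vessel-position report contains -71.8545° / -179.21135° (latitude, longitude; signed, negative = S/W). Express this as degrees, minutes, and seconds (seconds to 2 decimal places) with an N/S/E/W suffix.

71°51′16.20″ S, 179°12′40.86″ W

Latitude is negative → S; |value| = 71.854500
φ: 0.854500° → 51.27000′; 0.27000 × 60 = 16.2000″
Longitude is negative → W; |value| = 179.211350
Longitude: whole degrees 179; 12.68100′ → 12′ and 40.8600″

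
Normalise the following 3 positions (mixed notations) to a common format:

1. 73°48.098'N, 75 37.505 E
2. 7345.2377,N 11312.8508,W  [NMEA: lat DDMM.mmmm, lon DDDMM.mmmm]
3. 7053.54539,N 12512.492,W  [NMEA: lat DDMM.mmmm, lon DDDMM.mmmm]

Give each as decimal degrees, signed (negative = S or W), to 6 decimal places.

Point 1:
  φ: 48.098′ = 0.801633°; total 73.8016333
  N ⇒ keep positive
  Longitude: 37.505′ = 0.625083°; total 75.6250833
  E → positive
Point 2:
  Lat: degrees = first 2 digits = 73, minutes = 45.2377; 73 + 45.2377/60 = 73.7539617
  N ⇒ keep positive
  Lon: degrees = first 3 digits = 113, minutes = 12.8508; 113 + 12.8508/60 = 113.2141800
  W ⇒ negate
Point 3:
  Latitude: split at 2 digits → 70° and 53.54539′; 70 + 53.54539/60 = 70.8924232
  N ⇒ keep positive
  λ: split at 3 digits → 125° and 12.492′; 125 + 12.492/60 = 125.2082000
  W → negative

1. 73.801633, 75.625083
2. 73.753962, -113.214180
3. 70.892423, -125.208200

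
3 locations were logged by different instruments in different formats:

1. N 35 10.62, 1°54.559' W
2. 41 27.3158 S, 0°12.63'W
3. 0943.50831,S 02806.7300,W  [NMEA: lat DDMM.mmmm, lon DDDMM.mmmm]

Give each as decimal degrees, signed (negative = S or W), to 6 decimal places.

Point 1:
  Latitude: 10.62′ = 0.177000°; total 35.1770000
  N → positive
  Lon: 54.559′ = 0.909317°; total 1.9093167
  W ⇒ negate
Point 2:
  Latitude: 27.3158′ = 0.455263°; total 41.4552633
  S → negative
  λ: 0 + 12.63/60 = 0.2105000
  hemisphere W, so the sign is −
Point 3:
  Lat: degrees = first 2 digits = 9, minutes = 43.50831; 9 + 43.50831/60 = 9.7251385
  hemisphere S, so the sign is −
  Lon: degrees = first 3 digits = 28, minutes = 6.73; 28 + 6.73/60 = 28.1121667
  W ⇒ negate

1. 35.177000, -1.909317
2. -41.455263, -0.210500
3. -9.725139, -28.112167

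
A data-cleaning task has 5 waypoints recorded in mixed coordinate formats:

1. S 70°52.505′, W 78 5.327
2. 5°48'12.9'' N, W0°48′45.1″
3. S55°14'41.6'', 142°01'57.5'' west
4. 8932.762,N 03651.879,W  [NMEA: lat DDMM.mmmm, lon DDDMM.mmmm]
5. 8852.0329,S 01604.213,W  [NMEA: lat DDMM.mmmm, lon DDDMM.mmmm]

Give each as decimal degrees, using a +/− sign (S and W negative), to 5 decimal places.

1. -70.87508, -78.08878
2. 5.80358, -0.81253
3. -55.24489, -142.03264
4. 89.54603, -36.86465
5. -88.86722, -16.07022

Point 1:
  Lat: 70 + 52.505/60 = 70.875083
  S ⇒ negate
  Longitude: 5.327′ = 0.088783°; total 78.088783
  W ⇒ negate
Point 2:
  Lat: 5° + 48/60 + 12.9/3600 = 5 + 0.800000 + 0.003583 = 5.803583
  N → positive
  Longitude: 0 + 48/60 + 45.1/3600 = 0.812528
  W ⇒ negate
Point 3:
  Latitude: 55° + 14/60 + 41.6/3600 = 55 + 0.233333 + 0.011556 = 55.244889
  hemisphere S, so the sign is −
  Longitude: 142° + 1/60 + 57.5/3600 = 142 + 0.016667 + 0.015972 = 142.032639
  W ⇒ negate
Point 4:
  Lat: split at 2 digits → 89° and 32.762′; 89 + 32.762/60 = 89.546033
  N → positive
  λ: degrees = first 3 digits = 36, minutes = 51.879; 36 + 51.879/60 = 36.864650
  W → negative
Point 5:
  φ: split at 2 digits → 88° and 52.0329′; 88 + 52.0329/60 = 88.867215
  S ⇒ negate
  Lon: split at 3 digits → 016° and 4.213′; 16 + 4.213/60 = 16.070217
  W ⇒ negate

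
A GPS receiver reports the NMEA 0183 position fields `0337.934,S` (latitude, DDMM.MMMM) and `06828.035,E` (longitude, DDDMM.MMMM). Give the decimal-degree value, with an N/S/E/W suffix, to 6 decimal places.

Lat: split at 2 digits → 03° and 37.934′; 3 + 37.934/60 = 3.6322333
λ: split at 3 digits → 068° and 28.035′; 68 + 28.035/60 = 68.4672500

3.632233° S, 68.467250° E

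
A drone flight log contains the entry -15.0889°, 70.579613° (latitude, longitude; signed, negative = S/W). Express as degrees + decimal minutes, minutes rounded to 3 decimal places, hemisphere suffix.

Latitude is negative → S; |value| = 15.088900
Lat: fractional part 0.088900 → 5.33400 minutes
λ: minutes = (70.579613 − 70) × 60 = 34.77678

15° 5.334′ S, 70° 34.777′ E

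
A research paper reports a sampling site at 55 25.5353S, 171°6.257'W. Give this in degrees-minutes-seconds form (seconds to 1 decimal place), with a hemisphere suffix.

55°25′32.1″ S, 171°06′15.4″ W

Lat: 25.53530′ → 25′ and 0.53530 × 60 = 32.118″
Lon: 6.25700′ → 6′ and 0.25700 × 60 = 15.420″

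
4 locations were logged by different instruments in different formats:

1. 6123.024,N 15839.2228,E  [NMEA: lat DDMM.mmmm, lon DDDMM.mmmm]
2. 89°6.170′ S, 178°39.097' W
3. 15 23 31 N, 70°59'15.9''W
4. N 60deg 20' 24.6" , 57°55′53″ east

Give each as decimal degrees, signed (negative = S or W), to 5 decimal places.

1. 61.38373, 158.65371
2. -89.10283, -178.65162
3. 15.39194, -70.98775
4. 60.34017, 57.93139

Point 1:
  Lat: degrees = first 2 digits = 61, minutes = 23.024; 61 + 23.024/60 = 61.383733
  N → positive
  Lon: split at 3 digits → 158° and 39.2228′; 158 + 39.2228/60 = 158.653713
  E → positive
Point 2:
  φ: 6.17′ = 0.102833°; total 89.102833
  S ⇒ negate
  Longitude: 178 + 39.097/60 = 178.651617
  W → negative
Point 3:
  Latitude: 23′ + 31″ = 23.51667′; 15 + 23.51667/60 = 15.391944
  N → positive
  λ: 70° + 59/60 + 15.9/3600 = 70 + 0.983333 + 0.004417 = 70.987750
  W → negative
Point 4:
  φ: 60 + 20/60 + 24.6/3600 = 60.340167
  N → positive
  Lon: 55′ + 53″ = 55.88333′; 57 + 55.88333/60 = 57.931389
  E ⇒ keep positive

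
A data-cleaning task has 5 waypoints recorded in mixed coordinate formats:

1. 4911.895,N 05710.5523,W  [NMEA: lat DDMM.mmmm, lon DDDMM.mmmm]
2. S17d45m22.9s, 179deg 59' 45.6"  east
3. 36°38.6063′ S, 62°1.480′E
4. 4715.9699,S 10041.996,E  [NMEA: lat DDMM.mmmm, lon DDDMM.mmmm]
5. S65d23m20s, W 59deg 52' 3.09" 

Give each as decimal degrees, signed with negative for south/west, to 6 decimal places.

Point 1:
  Latitude: split at 2 digits → 49° and 11.895′; 49 + 11.895/60 = 49.1982500
  N → positive
  Lon: degrees = first 3 digits = 57, minutes = 10.5523; 57 + 10.5523/60 = 57.1758717
  W ⇒ negate
Point 2:
  φ: 17° + 45/60 + 22.9/3600 = 17 + 0.750000 + 0.006361 = 17.7563611
  S ⇒ negate
  Longitude: 59′ + 45.6″ = 59.76000′; 179 + 59.76000/60 = 179.9960000
  E → positive
Point 3:
  Lat: 38.6063′ = 0.643438°; total 36.6434383
  hemisphere S, so the sign is −
  Longitude: 1.48′ = 0.024667°; total 62.0246667
  E ⇒ keep positive
Point 4:
  φ: split at 2 digits → 47° and 15.9699′; 47 + 15.9699/60 = 47.2661650
  hemisphere S, so the sign is −
  Lon: split at 3 digits → 100° and 41.996′; 100 + 41.996/60 = 100.6999333
  E → positive
Point 5:
  Lat: 65 + 23/60 + 20/3600 = 65.3888889
  S → negative
  λ: 52′ + 3.09″ = 52.05150′; 59 + 52.05150/60 = 59.8675250
  W ⇒ negate

1. 49.198250, -57.175872
2. -17.756361, 179.996000
3. -36.643438, 62.024667
4. -47.266165, 100.699933
5. -65.388889, -59.867525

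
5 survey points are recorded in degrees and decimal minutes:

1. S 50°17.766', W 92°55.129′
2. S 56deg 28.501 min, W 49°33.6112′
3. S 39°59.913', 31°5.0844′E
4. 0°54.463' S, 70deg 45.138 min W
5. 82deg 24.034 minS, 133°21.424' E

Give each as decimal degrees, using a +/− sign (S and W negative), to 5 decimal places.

1. -50.29610, -92.91882
2. -56.47502, -49.56019
3. -39.99855, 31.08474
4. -0.90772, -70.75230
5. -82.40057, 133.35707

Point 1:
  Lat: 50 + 17.766/60 = 50.296100
  hemisphere S, so the sign is −
  λ: 55.129′ = 0.918817°; total 92.918817
  W → negative
Point 2:
  φ: 56 + 28.501/60 = 56.475017
  S ⇒ negate
  λ: 33.6112′ = 0.560187°; total 49.560187
  W ⇒ negate
Point 3:
  Latitude: 39 + 59.913/60 = 39.998550
  hemisphere S, so the sign is −
  Lon: 31 + 5.0844/60 = 31.084740
  E → positive
Point 4:
  Latitude: 0 + 54.463/60 = 0.907717
  S → negative
  λ: 45.138′ = 0.752300°; total 70.752300
  hemisphere W, so the sign is −
Point 5:
  φ: 82 + 24.034/60 = 82.400567
  S ⇒ negate
  λ: 133 + 21.424/60 = 133.357067
  E ⇒ keep positive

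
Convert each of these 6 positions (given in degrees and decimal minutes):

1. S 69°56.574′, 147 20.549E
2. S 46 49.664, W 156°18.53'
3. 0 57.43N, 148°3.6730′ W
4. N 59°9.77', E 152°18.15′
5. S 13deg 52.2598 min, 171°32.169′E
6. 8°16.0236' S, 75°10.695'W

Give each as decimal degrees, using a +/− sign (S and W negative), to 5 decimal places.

Point 1:
  Lat: 56.574′ = 0.942900°; total 69.942900
  S ⇒ negate
  λ: 20.549′ = 0.342483°; total 147.342483
  E → positive
Point 2:
  Lat: 46 + 49.664/60 = 46.827733
  S → negative
  Lon: 18.53′ = 0.308833°; total 156.308833
  hemisphere W, so the sign is −
Point 3:
  φ: 0 + 57.43/60 = 0.957167
  N ⇒ keep positive
  Lon: 148 + 3.673/60 = 148.061217
  hemisphere W, so the sign is −
Point 4:
  Latitude: 59 + 9.77/60 = 59.162833
  N → positive
  Longitude: 18.15′ = 0.302500°; total 152.302500
  E → positive
Point 5:
  Latitude: 13 + 52.2598/60 = 13.870997
  S ⇒ negate
  Longitude: 171 + 32.169/60 = 171.536150
  E ⇒ keep positive
Point 6:
  Latitude: 16.0236′ = 0.267060°; total 8.267060
  S → negative
  λ: 75 + 10.695/60 = 75.178250
  W → negative

1. -69.94290, 147.34248
2. -46.82773, -156.30883
3. 0.95717, -148.06122
4. 59.16283, 152.30250
5. -13.87100, 171.53615
6. -8.26706, -75.17825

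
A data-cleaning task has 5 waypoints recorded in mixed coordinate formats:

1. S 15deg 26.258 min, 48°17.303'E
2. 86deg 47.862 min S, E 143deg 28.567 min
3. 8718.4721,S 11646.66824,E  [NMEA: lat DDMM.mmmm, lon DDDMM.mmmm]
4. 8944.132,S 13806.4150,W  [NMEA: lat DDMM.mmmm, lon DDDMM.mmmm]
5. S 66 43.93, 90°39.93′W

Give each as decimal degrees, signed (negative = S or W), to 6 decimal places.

Point 1:
  Latitude: 26.258′ = 0.437633°; total 15.4376333
  S → negative
  Lon: 17.303′ = 0.288383°; total 48.2883833
  E → positive
Point 2:
  φ: 86 + 47.862/60 = 86.7977000
  S ⇒ negate
  λ: 143 + 28.567/60 = 143.4761167
  E ⇒ keep positive
Point 3:
  φ: degrees = first 2 digits = 87, minutes = 18.4721; 87 + 18.4721/60 = 87.3078683
  S ⇒ negate
  Longitude: degrees = first 3 digits = 116, minutes = 46.66824; 116 + 46.66824/60 = 116.7778040
  E → positive
Point 4:
  Lat: degrees = first 2 digits = 89, minutes = 44.132; 89 + 44.132/60 = 89.7355333
  S ⇒ negate
  λ: degrees = first 3 digits = 138, minutes = 6.415; 138 + 6.415/60 = 138.1069167
  W → negative
Point 5:
  Latitude: 66 + 43.93/60 = 66.7321667
  S ⇒ negate
  Lon: 39.93′ = 0.665500°; total 90.6655000
  hemisphere W, so the sign is −

1. -15.437633, 48.288383
2. -86.797700, 143.476117
3. -87.307868, 116.777804
4. -89.735533, -138.106917
5. -66.732167, -90.665500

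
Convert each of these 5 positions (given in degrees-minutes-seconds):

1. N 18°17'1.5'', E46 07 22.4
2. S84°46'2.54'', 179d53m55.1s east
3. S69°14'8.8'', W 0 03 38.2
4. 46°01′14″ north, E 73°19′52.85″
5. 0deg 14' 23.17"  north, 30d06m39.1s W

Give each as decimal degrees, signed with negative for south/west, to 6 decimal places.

Point 1:
  φ: 18 + 17/60 + 1.5/3600 = 18.2837500
  N → positive
  Longitude: 46 + 7/60 + 22.4/3600 = 46.1228889
  E ⇒ keep positive
Point 2:
  φ: 84° + 46/60 + 2.54/3600 = 84 + 0.766667 + 0.000706 = 84.7673722
  S ⇒ negate
  Lon: 179 + 53/60 + 55.1/3600 = 179.8986389
  E → positive
Point 3:
  φ: 69° + 14/60 + 8.8/3600 = 69 + 0.233333 + 0.002444 = 69.2357778
  hemisphere S, so the sign is −
  Longitude: 0° + 3/60 + 38.2/3600 = 0 + 0.050000 + 0.010611 = 0.0606111
  W → negative
Point 4:
  φ: 46° + 1/60 + 14/3600 = 46 + 0.016667 + 0.003889 = 46.0205556
  N ⇒ keep positive
  Longitude: 73° + 19/60 + 52.85/3600 = 73 + 0.316667 + 0.014681 = 73.3313472
  E → positive
Point 5:
  φ: 0° + 14/60 + 23.17/3600 = 0 + 0.233333 + 0.006436 = 0.2397694
  N → positive
  λ: 6′ + 39.1″ = 6.65167′; 30 + 6.65167/60 = 30.1108611
  hemisphere W, so the sign is −

1. 18.283750, 46.122889
2. -84.767372, 179.898639
3. -69.235778, -0.060611
4. 46.020556, 73.331347
5. 0.239769, -30.110861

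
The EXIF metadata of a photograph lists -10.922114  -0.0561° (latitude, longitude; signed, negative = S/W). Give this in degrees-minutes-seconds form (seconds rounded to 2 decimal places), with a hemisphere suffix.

Latitude is negative → S; |value| = 10.922114
φ: whole degrees 10; 55.32684′ → 55′ and 19.6104″
Longitude is negative → W; |value| = 0.056100
λ: 0.056100 × 60 = 3.36600′ → 3′, remainder × 60 = 21.9600″

10°55′19.61″ S, 0°03′21.96″ W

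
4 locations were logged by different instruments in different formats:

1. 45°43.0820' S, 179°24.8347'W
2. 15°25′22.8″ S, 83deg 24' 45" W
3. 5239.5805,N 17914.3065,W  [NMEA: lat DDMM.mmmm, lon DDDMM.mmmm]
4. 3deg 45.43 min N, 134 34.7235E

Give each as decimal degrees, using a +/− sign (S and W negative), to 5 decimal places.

1. -45.71803, -179.41391
2. -15.42300, -83.41250
3. 52.65968, -179.23844
4. 3.75717, 134.57873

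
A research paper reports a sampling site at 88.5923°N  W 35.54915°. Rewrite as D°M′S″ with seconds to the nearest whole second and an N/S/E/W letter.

88°35′32″ N, 35°32′57″ W

Lat: whole degrees 88; 35.53800′ → 35′ and 32.28″
Lon: 0.549150° → 32.94900′; 0.94900 × 60 = 56.94″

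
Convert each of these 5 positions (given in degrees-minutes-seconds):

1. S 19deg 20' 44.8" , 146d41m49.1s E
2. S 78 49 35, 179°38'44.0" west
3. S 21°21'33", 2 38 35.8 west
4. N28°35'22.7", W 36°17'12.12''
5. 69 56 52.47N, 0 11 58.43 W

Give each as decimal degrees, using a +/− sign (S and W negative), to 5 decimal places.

Point 1:
  φ: 19 + 20/60 + 44.8/3600 = 19.345778
  S ⇒ negate
  Longitude: 146 + 41/60 + 49.1/3600 = 146.696972
  E ⇒ keep positive
Point 2:
  φ: 78° + 49/60 + 35/3600 = 78 + 0.816667 + 0.009722 = 78.826389
  S ⇒ negate
  Lon: 179 + 38/60 + 44/3600 = 179.645556
  hemisphere W, so the sign is −
Point 3:
  φ: 21° + 21/60 + 33/3600 = 21 + 0.350000 + 0.009167 = 21.359167
  hemisphere S, so the sign is −
  λ: 38′ + 35.8″ = 38.59667′; 2 + 38.59667/60 = 2.643278
  W ⇒ negate
Point 4:
  Latitude: 35′ + 22.7″ = 35.37833′; 28 + 35.37833/60 = 28.589639
  N → positive
  λ: 36° + 17/60 + 12.12/3600 = 36 + 0.283333 + 0.003367 = 36.286700
  W → negative
Point 5:
  Lat: 69° + 56/60 + 52.47/3600 = 69 + 0.933333 + 0.014575 = 69.947908
  N → positive
  λ: 0 + 11/60 + 58.43/3600 = 0.199564
  hemisphere W, so the sign is −

1. -19.34578, 146.69697
2. -78.82639, -179.64556
3. -21.35917, -2.64328
4. 28.58964, -36.28670
5. 69.94791, -0.19956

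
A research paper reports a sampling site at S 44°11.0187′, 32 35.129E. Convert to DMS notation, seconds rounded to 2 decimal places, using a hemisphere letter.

Lat: 11.01870′ → 11′ and 0.01870 × 60 = 1.1220″
Lon: fractional minutes 0.12900 × 60 = 7.7400″

44°11′1.12″ S, 32°35′7.74″ E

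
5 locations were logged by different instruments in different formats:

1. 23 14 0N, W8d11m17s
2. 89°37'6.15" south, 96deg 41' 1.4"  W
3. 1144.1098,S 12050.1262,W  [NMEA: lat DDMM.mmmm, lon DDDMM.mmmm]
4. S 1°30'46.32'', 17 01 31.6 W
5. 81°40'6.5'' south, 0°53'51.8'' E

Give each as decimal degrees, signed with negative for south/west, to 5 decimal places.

1. 23.23333, -8.18806
2. -89.61838, -96.68372
3. -11.73516, -120.83544
4. -1.51287, -17.02544
5. -81.66847, 0.89772

Point 1:
  φ: 14′ + 0″ = 14.00000′; 23 + 14.00000/60 = 23.233333
  N ⇒ keep positive
  Lon: 11′ + 17″ = 11.28333′; 8 + 11.28333/60 = 8.188056
  hemisphere W, so the sign is −
Point 2:
  Lat: 89° + 37/60 + 6.15/3600 = 89 + 0.616667 + 0.001708 = 89.618375
  hemisphere S, so the sign is −
  Longitude: 41′ + 1.4″ = 41.02333′; 96 + 41.02333/60 = 96.683722
  W ⇒ negate
Point 3:
  Lat: split at 2 digits → 11° and 44.1098′; 11 + 44.1098/60 = 11.735163
  hemisphere S, so the sign is −
  λ: split at 3 digits → 120° and 50.1262′; 120 + 50.1262/60 = 120.835437
  W ⇒ negate
Point 4:
  Latitude: 1° + 30/60 + 46.32/3600 = 1 + 0.500000 + 0.012867 = 1.512867
  S → negative
  λ: 1′ + 31.6″ = 1.52667′; 17 + 1.52667/60 = 17.025444
  hemisphere W, so the sign is −
Point 5:
  Lat: 81° + 40/60 + 6.5/3600 = 81 + 0.666667 + 0.001806 = 81.668472
  S → negative
  λ: 0 + 53/60 + 51.8/3600 = 0.897722
  E → positive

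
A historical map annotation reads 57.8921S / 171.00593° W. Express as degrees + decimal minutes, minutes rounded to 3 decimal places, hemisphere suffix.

φ: fractional part 0.892100 → 53.52600 minutes
Lon: 171° + 0.005930 × 60 = 171° 0.35580′

57° 53.526′ S, 171° 0.356′ W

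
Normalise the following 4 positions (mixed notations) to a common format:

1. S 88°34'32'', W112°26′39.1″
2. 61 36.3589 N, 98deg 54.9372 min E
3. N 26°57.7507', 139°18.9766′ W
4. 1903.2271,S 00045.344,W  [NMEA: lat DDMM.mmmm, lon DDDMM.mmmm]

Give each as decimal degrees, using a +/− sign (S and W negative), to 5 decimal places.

1. -88.57556, -112.44419
2. 61.60598, 98.91562
3. 26.96251, -139.31628
4. -19.05379, -0.75573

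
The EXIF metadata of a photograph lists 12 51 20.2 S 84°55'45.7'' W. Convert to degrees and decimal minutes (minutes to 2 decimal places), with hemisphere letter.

12° 51.34′ S, 84° 55.76′ W

Latitude: 51 + 20.2/60 = 51.3367′
λ: 55 + 45.7/60 = 55.7617′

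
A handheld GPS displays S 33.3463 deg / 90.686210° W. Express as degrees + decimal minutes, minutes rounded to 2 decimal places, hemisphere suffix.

Lat: 33° + 0.346300 × 60 = 33° 20.7780′
Longitude: minutes = (90.686210 − 90) × 60 = 41.1726

33° 20.78′ S, 90° 41.17′ W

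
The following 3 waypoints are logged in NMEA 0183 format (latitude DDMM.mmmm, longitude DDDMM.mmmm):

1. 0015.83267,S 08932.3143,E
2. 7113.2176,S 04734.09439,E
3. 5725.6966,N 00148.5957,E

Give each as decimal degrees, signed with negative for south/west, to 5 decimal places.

1. -0.26388, 89.53857
2. -71.22029, 47.56824
3. 57.42828, 1.80993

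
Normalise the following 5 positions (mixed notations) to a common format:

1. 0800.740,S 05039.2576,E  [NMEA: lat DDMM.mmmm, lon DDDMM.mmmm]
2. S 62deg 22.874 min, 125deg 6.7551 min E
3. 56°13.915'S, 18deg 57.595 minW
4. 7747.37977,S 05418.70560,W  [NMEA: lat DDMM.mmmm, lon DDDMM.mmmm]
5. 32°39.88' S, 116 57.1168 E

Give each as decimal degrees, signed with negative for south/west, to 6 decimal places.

Point 1:
  Latitude: split at 2 digits → 08° and 0.74′; 8 + 0.74/60 = 8.0123333
  hemisphere S, so the sign is −
  Lon: split at 3 digits → 050° and 39.2576′; 50 + 39.2576/60 = 50.6542933
  E ⇒ keep positive
Point 2:
  Latitude: 22.874′ = 0.381233°; total 62.3812333
  S → negative
  Longitude: 6.7551′ = 0.112585°; total 125.1125850
  E ⇒ keep positive
Point 3:
  φ: 56 + 13.915/60 = 56.2319167
  S ⇒ negate
  λ: 18 + 57.595/60 = 18.9599167
  W → negative
Point 4:
  φ: split at 2 digits → 77° and 47.37977′; 77 + 47.37977/60 = 77.7896628
  S ⇒ negate
  Lon: degrees = first 3 digits = 54, minutes = 18.7056; 54 + 18.7056/60 = 54.3117600
  hemisphere W, so the sign is −
Point 5:
  Lat: 39.88′ = 0.664667°; total 32.6646667
  S ⇒ negate
  Lon: 57.1168′ = 0.951947°; total 116.9519467
  E ⇒ keep positive

1. -8.012333, 50.654293
2. -62.381233, 125.112585
3. -56.231917, -18.959917
4. -77.789663, -54.311760
5. -32.664667, 116.951947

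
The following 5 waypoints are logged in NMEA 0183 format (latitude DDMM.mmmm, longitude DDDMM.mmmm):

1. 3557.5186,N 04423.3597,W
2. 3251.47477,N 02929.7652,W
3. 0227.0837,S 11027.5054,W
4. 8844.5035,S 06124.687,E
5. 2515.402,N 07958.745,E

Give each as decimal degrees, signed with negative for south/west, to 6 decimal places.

Point 1:
  Latitude: split at 2 digits → 35° and 57.5186′; 35 + 57.5186/60 = 35.9586433
  N → positive
  Longitude: degrees = first 3 digits = 44, minutes = 23.3597; 44 + 23.3597/60 = 44.3893283
  W → negative
Point 2:
  Latitude: split at 2 digits → 32° and 51.47477′; 32 + 51.47477/60 = 32.8579128
  N → positive
  λ: split at 3 digits → 029° and 29.7652′; 29 + 29.7652/60 = 29.4960867
  W → negative
Point 3:
  Latitude: degrees = first 2 digits = 2, minutes = 27.0837; 2 + 27.0837/60 = 2.4513950
  hemisphere S, so the sign is −
  Lon: split at 3 digits → 110° and 27.5054′; 110 + 27.5054/60 = 110.4584233
  W → negative
Point 4:
  Lat: degrees = first 2 digits = 88, minutes = 44.5035; 88 + 44.5035/60 = 88.7417250
  S → negative
  Lon: degrees = first 3 digits = 61, minutes = 24.687; 61 + 24.687/60 = 61.4114500
  E → positive
Point 5:
  Lat: degrees = first 2 digits = 25, minutes = 15.402; 25 + 15.402/60 = 25.2567000
  N ⇒ keep positive
  λ: split at 3 digits → 079° and 58.745′; 79 + 58.745/60 = 79.9790833
  E ⇒ keep positive

1. 35.958643, -44.389328
2. 32.857913, -29.496087
3. -2.451395, -110.458423
4. -88.741725, 61.411450
5. 25.256700, 79.979083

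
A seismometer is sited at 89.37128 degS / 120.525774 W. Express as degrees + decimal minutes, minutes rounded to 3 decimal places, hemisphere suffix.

89° 22.277′ S, 120° 31.546′ W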